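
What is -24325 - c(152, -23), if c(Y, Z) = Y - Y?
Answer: -24325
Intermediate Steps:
c(Y, Z) = 0
-24325 - c(152, -23) = -24325 - 1*0 = -24325 + 0 = -24325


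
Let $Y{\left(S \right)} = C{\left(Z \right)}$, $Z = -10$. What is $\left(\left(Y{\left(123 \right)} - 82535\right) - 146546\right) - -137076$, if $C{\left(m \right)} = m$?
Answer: $-92015$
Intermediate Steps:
$Y{\left(S \right)} = -10$
$\left(\left(Y{\left(123 \right)} - 82535\right) - 146546\right) - -137076 = \left(\left(-10 - 82535\right) - 146546\right) - -137076 = \left(-82545 - 146546\right) + 137076 = -229091 + 137076 = -92015$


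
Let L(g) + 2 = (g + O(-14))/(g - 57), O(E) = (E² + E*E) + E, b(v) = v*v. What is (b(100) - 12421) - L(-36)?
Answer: -74875/31 ≈ -2415.3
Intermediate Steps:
b(v) = v²
O(E) = E + 2*E² (O(E) = (E² + E²) + E = 2*E² + E = E + 2*E²)
L(g) = -2 + (378 + g)/(-57 + g) (L(g) = -2 + (g - 14*(1 + 2*(-14)))/(g - 57) = -2 + (g - 14*(1 - 28))/(-57 + g) = -2 + (g - 14*(-27))/(-57 + g) = -2 + (g + 378)/(-57 + g) = -2 + (378 + g)/(-57 + g))
(b(100) - 12421) - L(-36) = (100² - 12421) - (492 - 1*(-36))/(-57 - 36) = (10000 - 12421) - (492 + 36)/(-93) = -2421 - (-1)*528/93 = -2421 - 1*(-176/31) = -2421 + 176/31 = -74875/31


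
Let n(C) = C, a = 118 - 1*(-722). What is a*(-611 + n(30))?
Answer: -488040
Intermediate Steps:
a = 840 (a = 118 + 722 = 840)
a*(-611 + n(30)) = 840*(-611 + 30) = 840*(-581) = -488040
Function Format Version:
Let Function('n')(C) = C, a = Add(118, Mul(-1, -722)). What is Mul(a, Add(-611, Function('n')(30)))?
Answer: -488040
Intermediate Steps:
a = 840 (a = Add(118, 722) = 840)
Mul(a, Add(-611, Function('n')(30))) = Mul(840, Add(-611, 30)) = Mul(840, -581) = -488040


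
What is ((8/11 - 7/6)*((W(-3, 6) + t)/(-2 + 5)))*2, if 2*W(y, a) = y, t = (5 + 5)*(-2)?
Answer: 1247/198 ≈ 6.2980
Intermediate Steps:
t = -20 (t = 10*(-2) = -20)
W(y, a) = y/2
((8/11 - 7/6)*((W(-3, 6) + t)/(-2 + 5)))*2 = ((8/11 - 7/6)*(((1/2)*(-3) - 20)/(-2 + 5)))*2 = ((8*(1/11) - 7*1/6)*((-3/2 - 20)/3))*2 = ((8/11 - 7/6)*(-43/2*1/3))*2 = -29/66*(-43/6)*2 = (1247/396)*2 = 1247/198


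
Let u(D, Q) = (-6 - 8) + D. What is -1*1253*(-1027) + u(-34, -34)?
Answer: 1286783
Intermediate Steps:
u(D, Q) = -14 + D
-1*1253*(-1027) + u(-34, -34) = -1*1253*(-1027) + (-14 - 34) = -1253*(-1027) - 48 = 1286831 - 48 = 1286783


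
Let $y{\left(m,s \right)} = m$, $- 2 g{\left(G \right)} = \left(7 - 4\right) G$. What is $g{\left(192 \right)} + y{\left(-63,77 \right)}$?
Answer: $-351$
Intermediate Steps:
$g{\left(G \right)} = - \frac{3 G}{2}$ ($g{\left(G \right)} = - \frac{\left(7 - 4\right) G}{2} = - \frac{3 G}{2}$)
$g{\left(192 \right)} + y{\left(-63,77 \right)} = \left(- \frac{3}{2}\right) 192 - 63 = -288 - 63 = -351$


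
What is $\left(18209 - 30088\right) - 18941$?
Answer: $-30820$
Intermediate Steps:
$\left(18209 - 30088\right) - 18941 = -11879 - 18941 = -30820$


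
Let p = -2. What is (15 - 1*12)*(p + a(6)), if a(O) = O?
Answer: 12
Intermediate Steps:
(15 - 1*12)*(p + a(6)) = (15 - 1*12)*(-2 + 6) = (15 - 12)*4 = 3*4 = 12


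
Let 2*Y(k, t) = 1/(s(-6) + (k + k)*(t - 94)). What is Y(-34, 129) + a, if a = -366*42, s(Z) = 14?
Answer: -72740305/4732 ≈ -15372.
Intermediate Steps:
Y(k, t) = 1/(2*(14 + 2*k*(-94 + t))) (Y(k, t) = 1/(2*(14 + (k + k)*(t - 94))) = 1/(2*(14 + (2*k)*(-94 + t))) = 1/(2*(14 + 2*k*(-94 + t))))
a = -15372
Y(-34, 129) + a = 1/(4*(7 - 94*(-34) - 34*129)) - 15372 = 1/(4*(7 + 3196 - 4386)) - 15372 = (1/4)/(-1183) - 15372 = (1/4)*(-1/1183) - 15372 = -1/4732 - 15372 = -72740305/4732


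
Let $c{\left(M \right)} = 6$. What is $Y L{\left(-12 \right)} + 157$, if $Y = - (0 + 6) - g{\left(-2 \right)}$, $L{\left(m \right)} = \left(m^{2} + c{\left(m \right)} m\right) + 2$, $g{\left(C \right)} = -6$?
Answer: $157$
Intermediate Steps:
$L{\left(m \right)} = 2 + m^{2} + 6 m$ ($L{\left(m \right)} = \left(m^{2} + 6 m\right) + 2 = 2 + m^{2} + 6 m$)
$Y = 0$ ($Y = - (0 + 6) - -6 = \left(-1\right) 6 + 6 = -6 + 6 = 0$)
$Y L{\left(-12 \right)} + 157 = 0 \left(2 + \left(-12\right)^{2} + 6 \left(-12\right)\right) + 157 = 0 \left(2 + 144 - 72\right) + 157 = 0 \cdot 74 + 157 = 0 + 157 = 157$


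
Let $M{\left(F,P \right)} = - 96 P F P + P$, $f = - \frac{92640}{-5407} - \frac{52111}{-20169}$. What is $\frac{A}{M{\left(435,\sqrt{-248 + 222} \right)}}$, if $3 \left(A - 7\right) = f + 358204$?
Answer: $\frac{19533970817756 \sqrt{26}}{4253097537 \left(i + 41760 \sqrt{26}\right)} \approx 0.10998 - 5.1651 \cdot 10^{-7} i$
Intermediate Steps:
$f = \frac{2150220337}{109053783}$ ($f = \left(-92640\right) \left(- \frac{1}{5407}\right) - - \frac{52111}{20169} = \frac{92640}{5407} + \frac{52111}{20169} = \frac{2150220337}{109053783} \approx 19.717$)
$M{\left(F,P \right)} = P - 96 F P^{2}$ ($M{\left(F,P \right)} = - 96 F P P + P = - 96 F P^{2} + P = P - 96 F P^{2}$)
$A = \frac{39067941635512}{327161349}$ ($A = 7 + \frac{\frac{2150220337}{109053783} + 358204}{3} = 7 + \frac{1}{3} \cdot \frac{39065651506069}{109053783} = 7 + \frac{39065651506069}{327161349} = \frac{39067941635512}{327161349} \approx 1.1941 \cdot 10^{5}$)
$\frac{A}{M{\left(435,\sqrt{-248 + 222} \right)}} = \frac{39067941635512}{327161349 \sqrt{-248 + 222} \left(1 - 41760 \sqrt{-248 + 222}\right)} = \frac{39067941635512}{327161349 \sqrt{-26} \left(1 - 41760 \sqrt{-26}\right)} = \frac{39067941635512}{327161349 i \sqrt{26} \left(1 - 41760 i \sqrt{26}\right)} = \frac{39067941635512 \left(- \frac{i \sqrt{26}}{26 \left(1 - 41760 i \sqrt{26}\right)}\right)}{327161349} = - \frac{19533970817756 i \sqrt{26}}{4253097537 \left(1 - 41760 i \sqrt{26}\right)}$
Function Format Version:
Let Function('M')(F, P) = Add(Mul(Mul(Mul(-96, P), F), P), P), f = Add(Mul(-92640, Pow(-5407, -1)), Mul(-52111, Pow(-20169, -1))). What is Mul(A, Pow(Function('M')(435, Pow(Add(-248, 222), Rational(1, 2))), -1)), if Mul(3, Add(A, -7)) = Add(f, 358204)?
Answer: Mul(Rational(19533970817756, 4253097537), Pow(26, Rational(1, 2)), Pow(Add(I, Mul(41760, Pow(26, Rational(1, 2)))), -1)) ≈ Add(0.10998, Mul(-5.1651e-7, I))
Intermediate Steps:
f = Rational(2150220337, 109053783) (f = Add(Mul(-92640, Rational(-1, 5407)), Mul(-52111, Rational(-1, 20169))) = Add(Rational(92640, 5407), Rational(52111, 20169)) = Rational(2150220337, 109053783) ≈ 19.717)
Function('M')(F, P) = Add(P, Mul(-96, F, Pow(P, 2))) (Function('M')(F, P) = Add(Mul(Mul(-96, F, P), P), P) = Add(Mul(-96, F, Pow(P, 2)), P) = Add(P, Mul(-96, F, Pow(P, 2))))
A = Rational(39067941635512, 327161349) (A = Add(7, Mul(Rational(1, 3), Add(Rational(2150220337, 109053783), 358204))) = Add(7, Mul(Rational(1, 3), Rational(39065651506069, 109053783))) = Add(7, Rational(39065651506069, 327161349)) = Rational(39067941635512, 327161349) ≈ 1.1941e+5)
Mul(A, Pow(Function('M')(435, Pow(Add(-248, 222), Rational(1, 2))), -1)) = Mul(Rational(39067941635512, 327161349), Pow(Mul(Pow(Add(-248, 222), Rational(1, 2)), Add(1, Mul(-96, 435, Pow(Add(-248, 222), Rational(1, 2))))), -1)) = Mul(Rational(39067941635512, 327161349), Pow(Mul(Pow(-26, Rational(1, 2)), Add(1, Mul(-96, 435, Pow(-26, Rational(1, 2))))), -1)) = Mul(Rational(39067941635512, 327161349), Pow(Mul(Mul(I, Pow(26, Rational(1, 2))), Add(1, Mul(-96, 435, Mul(I, Pow(26, Rational(1, 2)))))), -1)) = Mul(Rational(39067941635512, 327161349), Pow(Mul(Mul(I, Pow(26, Rational(1, 2))), Add(1, Mul(-41760, I, Pow(26, Rational(1, 2))))), -1)) = Mul(Rational(39067941635512, 327161349), Pow(Mul(I, Pow(26, Rational(1, 2)), Add(1, Mul(-41760, I, Pow(26, Rational(1, 2))))), -1)) = Mul(Rational(39067941635512, 327161349), Mul(Rational(-1, 26), I, Pow(26, Rational(1, 2)), Pow(Add(1, Mul(-41760, I, Pow(26, Rational(1, 2)))), -1))) = Mul(Rational(-19533970817756, 4253097537), I, Pow(26, Rational(1, 2)), Pow(Add(1, Mul(-41760, I, Pow(26, Rational(1, 2)))), -1))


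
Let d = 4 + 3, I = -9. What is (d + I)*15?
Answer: -30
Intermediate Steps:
d = 7
(d + I)*15 = (7 - 9)*15 = -2*15 = -30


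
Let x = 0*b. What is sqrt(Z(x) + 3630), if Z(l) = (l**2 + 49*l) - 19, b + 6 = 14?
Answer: sqrt(3611) ≈ 60.092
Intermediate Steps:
b = 8 (b = -6 + 14 = 8)
x = 0 (x = 0*8 = 0)
Z(l) = -19 + l**2 + 49*l
sqrt(Z(x) + 3630) = sqrt((-19 + 0**2 + 49*0) + 3630) = sqrt((-19 + 0 + 0) + 3630) = sqrt(-19 + 3630) = sqrt(3611)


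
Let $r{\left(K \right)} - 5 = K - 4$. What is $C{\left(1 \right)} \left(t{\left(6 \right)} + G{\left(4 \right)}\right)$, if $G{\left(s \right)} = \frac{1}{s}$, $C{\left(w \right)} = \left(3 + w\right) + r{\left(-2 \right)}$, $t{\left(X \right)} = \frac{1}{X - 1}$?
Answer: $\frac{27}{20} \approx 1.35$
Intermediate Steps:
$r{\left(K \right)} = 1 + K$ ($r{\left(K \right)} = 5 + \left(K - 4\right) = 5 + \left(-4 + K\right) = 1 + K$)
$t{\left(X \right)} = \frac{1}{-1 + X}$
$C{\left(w \right)} = 2 + w$ ($C{\left(w \right)} = \left(3 + w\right) + \left(1 - 2\right) = \left(3 + w\right) - 1 = 2 + w$)
$C{\left(1 \right)} \left(t{\left(6 \right)} + G{\left(4 \right)}\right) = \left(2 + 1\right) \left(\frac{1}{-1 + 6} + \frac{1}{4}\right) = 3 \left(\frac{1}{5} + \frac{1}{4}\right) = 3 \cdot \frac{9}{20} = \frac{27}{20}$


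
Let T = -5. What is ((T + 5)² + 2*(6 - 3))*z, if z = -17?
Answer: -102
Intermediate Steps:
((T + 5)² + 2*(6 - 3))*z = ((-5 + 5)² + 2*(6 - 3))*(-17) = (0² + 2*3)*(-17) = (0 + 6)*(-17) = 6*(-17) = -102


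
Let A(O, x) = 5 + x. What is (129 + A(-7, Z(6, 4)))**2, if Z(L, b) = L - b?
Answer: 18496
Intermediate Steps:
(129 + A(-7, Z(6, 4)))**2 = (129 + (5 + (6 - 1*4)))**2 = (129 + (5 + (6 - 4)))**2 = (129 + (5 + 2))**2 = (129 + 7)**2 = 136**2 = 18496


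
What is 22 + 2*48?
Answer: 118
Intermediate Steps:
22 + 2*48 = 22 + 96 = 118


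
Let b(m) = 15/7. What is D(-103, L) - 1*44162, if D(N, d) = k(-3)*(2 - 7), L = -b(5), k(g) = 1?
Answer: -44167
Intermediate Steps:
b(m) = 15/7 (b(m) = 15*(⅐) = 15/7)
L = -15/7 (L = -1*15/7 = -15/7 ≈ -2.1429)
D(N, d) = -5 (D(N, d) = 1*(2 - 7) = 1*(-5) = -5)
D(-103, L) - 1*44162 = -5 - 1*44162 = -5 - 44162 = -44167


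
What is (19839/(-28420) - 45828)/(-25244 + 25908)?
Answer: -1302451599/18870880 ≈ -69.019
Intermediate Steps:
(19839/(-28420) - 45828)/(-25244 + 25908) = (19839*(-1/28420) - 45828)/664 = (-19839/28420 - 45828)*(1/664) = -1302451599/28420*1/664 = -1302451599/18870880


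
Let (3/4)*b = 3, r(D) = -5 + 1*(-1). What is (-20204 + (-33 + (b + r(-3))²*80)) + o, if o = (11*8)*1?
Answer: -19829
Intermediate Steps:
r(D) = -6 (r(D) = -5 - 1 = -6)
b = 4 (b = (4/3)*3 = 4)
o = 88 (o = 88*1 = 88)
(-20204 + (-33 + (b + r(-3))²*80)) + o = (-20204 + (-33 + (4 - 6)²*80)) + 88 = (-20204 + (-33 + (-2)²*80)) + 88 = (-20204 + (-33 + 4*80)) + 88 = (-20204 + (-33 + 320)) + 88 = (-20204 + 287) + 88 = -19917 + 88 = -19829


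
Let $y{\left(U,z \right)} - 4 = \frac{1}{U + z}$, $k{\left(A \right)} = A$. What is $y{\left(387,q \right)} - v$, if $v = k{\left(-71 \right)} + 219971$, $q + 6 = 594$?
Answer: $- \frac{214398599}{975} \approx -2.199 \cdot 10^{5}$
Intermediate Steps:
$q = 588$ ($q = -6 + 594 = 588$)
$y{\left(U,z \right)} = 4 + \frac{1}{U + z}$
$v = 219900$ ($v = -71 + 219971 = 219900$)
$y{\left(387,q \right)} - v = \frac{1 + 4 \cdot 387 + 4 \cdot 588}{387 + 588} - 219900 = \frac{1 + 1548 + 2352}{975} - 219900 = \frac{1}{975} \cdot 3901 - 219900 = \frac{3901}{975} - 219900 = - \frac{214398599}{975}$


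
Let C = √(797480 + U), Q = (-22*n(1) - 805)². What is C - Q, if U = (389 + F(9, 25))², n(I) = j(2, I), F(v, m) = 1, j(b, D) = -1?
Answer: -613089 + 2*√237395 ≈ -6.1212e+5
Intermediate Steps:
n(I) = -1
U = 152100 (U = (389 + 1)² = 390² = 152100)
Q = 613089 (Q = (-22*(-1) - 805)² = (22 - 805)² = (-783)² = 613089)
C = 2*√237395 (C = √(797480 + 152100) = √949580 = 2*√237395 ≈ 974.46)
C - Q = 2*√237395 - 1*613089 = 2*√237395 - 613089 = -613089 + 2*√237395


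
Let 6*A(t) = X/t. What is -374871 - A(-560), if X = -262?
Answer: -629783411/1680 ≈ -3.7487e+5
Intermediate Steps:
A(t) = -131/(3*t) (A(t) = (-262/t)/6 = -131/(3*t))
-374871 - A(-560) = -374871 - (-131)/(3*(-560)) = -374871 - (-131)*(-1)/(3*560) = -374871 - 1*131/1680 = -374871 - 131/1680 = -629783411/1680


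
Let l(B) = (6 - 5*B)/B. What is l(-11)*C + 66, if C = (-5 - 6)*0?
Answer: 66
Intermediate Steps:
C = 0 (C = -11*0 = 0)
l(B) = (6 - 5*B)/B
l(-11)*C + 66 = (-5 + 6/(-11))*0 + 66 = (-5 + 6*(-1/11))*0 + 66 = (-5 - 6/11)*0 + 66 = -61/11*0 + 66 = 0 + 66 = 66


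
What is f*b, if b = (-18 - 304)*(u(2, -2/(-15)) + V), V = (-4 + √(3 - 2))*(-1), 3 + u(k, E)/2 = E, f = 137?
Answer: 1808674/15 ≈ 1.2058e+5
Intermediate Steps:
u(k, E) = -6 + 2*E
V = 3 (V = (-4 + √1)*(-1) = (-4 + 1)*(-1) = -3*(-1) = 3)
b = 13202/15 (b = (-18 - 304)*((-6 + 2*(-2/(-15))) + 3) = -322*((-6 + 2*(-2*(-1/15))) + 3) = -322*((-6 + 2*(2/15)) + 3) = -322*((-6 + 4/15) + 3) = -322*(-86/15 + 3) = -322*(-41/15) = 13202/15 ≈ 880.13)
f*b = 137*(13202/15) = 1808674/15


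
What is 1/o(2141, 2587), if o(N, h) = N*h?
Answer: 1/5538767 ≈ 1.8055e-7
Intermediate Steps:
1/o(2141, 2587) = 1/(2141*2587) = 1/5538767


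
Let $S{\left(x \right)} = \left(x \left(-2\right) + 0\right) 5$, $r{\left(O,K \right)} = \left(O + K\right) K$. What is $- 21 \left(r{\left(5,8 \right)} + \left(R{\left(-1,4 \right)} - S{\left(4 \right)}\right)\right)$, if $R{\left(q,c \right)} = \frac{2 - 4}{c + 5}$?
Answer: $- \frac{9058}{3} \approx -3019.3$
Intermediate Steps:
$r{\left(O,K \right)} = K \left(K + O\right)$ ($r{\left(O,K \right)} = \left(K + O\right) K = K \left(K + O\right)$)
$R{\left(q,c \right)} = - \frac{2}{5 + c}$
$S{\left(x \right)} = - 10 x$ ($S{\left(x \right)} = \left(- 2 x + 0\right) 5 = - 2 x 5 = - 10 x$)
$- 21 \left(r{\left(5,8 \right)} + \left(R{\left(-1,4 \right)} - S{\left(4 \right)}\right)\right) = - 21 \left(8 \left(8 + 5\right) - \left(-40 + \frac{2}{5 + 4}\right)\right) = - 21 \left(8 \cdot 13 - \left(-40 + \frac{2}{9}\right)\right) = - 21 \left(104 + \left(\left(-2\right) \frac{1}{9} + 40\right)\right) = - 21 \left(104 + \left(- \frac{2}{9} + 40\right)\right) = - 21 \left(104 + \frac{358}{9}\right) = \left(-21\right) \frac{1294}{9} = - \frac{9058}{3}$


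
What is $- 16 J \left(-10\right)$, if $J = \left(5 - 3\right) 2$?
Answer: $640$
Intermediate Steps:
$J = 4$ ($J = 2 \cdot 2 = 4$)
$- 16 J \left(-10\right) = \left(-16\right) 4 \left(-10\right) = \left(-64\right) \left(-10\right) = 640$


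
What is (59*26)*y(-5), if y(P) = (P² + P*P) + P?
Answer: 69030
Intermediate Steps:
y(P) = P + 2*P² (y(P) = (P² + P²) + P = 2*P² + P = P + 2*P²)
(59*26)*y(-5) = (59*26)*(-5*(1 + 2*(-5))) = 1534*(-5*(1 - 10)) = 1534*(-5*(-9)) = 1534*45 = 69030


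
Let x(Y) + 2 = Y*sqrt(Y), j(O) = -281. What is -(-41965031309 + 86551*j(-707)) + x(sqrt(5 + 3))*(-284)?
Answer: 41989352708 - 1136*2**(1/4) ≈ 4.1989e+10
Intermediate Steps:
x(Y) = -2 + Y**(3/2) (x(Y) = -2 + Y*sqrt(Y) = -2 + Y**(3/2))
-(-41965031309 + 86551*j(-707)) + x(sqrt(5 + 3))*(-284) = -86551/(1/(-281 - 484859)) + (-2 + (sqrt(5 + 3))**(3/2))*(-284) = -86551/(1/(-485140)) + (-2 + (sqrt(8))**(3/2))*(-284) = -86551/(-1/485140) + (-2 + (2*sqrt(2))**(3/2))*(-284) = -86551*(-485140) + (-2 + 4*2**(1/4))*(-284) = 41989352140 + (568 - 1136*2**(1/4)) = 41989352708 - 1136*2**(1/4)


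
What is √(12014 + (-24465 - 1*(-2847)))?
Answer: 98*I ≈ 98.0*I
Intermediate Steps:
√(12014 + (-24465 - 1*(-2847))) = √(12014 + (-24465 + 2847)) = √(12014 - 21618) = √(-9604) = 98*I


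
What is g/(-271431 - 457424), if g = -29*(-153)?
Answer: -4437/728855 ≈ -0.0060876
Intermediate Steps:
g = 4437
g/(-271431 - 457424) = 4437/(-271431 - 457424) = 4437/(-728855) = 4437*(-1/728855) = -4437/728855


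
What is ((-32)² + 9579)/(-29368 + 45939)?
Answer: 10603/16571 ≈ 0.63985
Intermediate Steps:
((-32)² + 9579)/(-29368 + 45939) = (1024 + 9579)/16571 = 10603*(1/16571) = 10603/16571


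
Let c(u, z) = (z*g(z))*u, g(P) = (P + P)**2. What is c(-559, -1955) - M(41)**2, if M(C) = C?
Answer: 16707523642819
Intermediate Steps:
g(P) = 4*P**2 (g(P) = (2*P)**2 = 4*P**2)
c(u, z) = 4*u*z**3 (c(u, z) = (z*(4*z**2))*u = (4*z**3)*u = 4*u*z**3)
c(-559, -1955) - M(41)**2 = 4*(-559)*(-1955)**3 - 1*41**2 = 4*(-559)*(-7472058875) - 1*1681 = 16707523644500 - 1681 = 16707523642819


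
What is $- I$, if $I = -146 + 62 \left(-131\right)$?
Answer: $8268$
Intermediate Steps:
$I = -8268$ ($I = -146 - 8122 = -8268$)
$- I = \left(-1\right) \left(-8268\right) = 8268$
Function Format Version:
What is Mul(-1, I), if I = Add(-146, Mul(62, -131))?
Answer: 8268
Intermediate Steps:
I = -8268 (I = Add(-146, -8122) = -8268)
Mul(-1, I) = Mul(-1, -8268) = 8268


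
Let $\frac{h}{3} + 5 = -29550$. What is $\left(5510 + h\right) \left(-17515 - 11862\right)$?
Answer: $2442844435$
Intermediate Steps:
$h = -88665$ ($h = -15 + 3 \left(-29550\right) = -15 - 88650 = -88665$)
$\left(5510 + h\right) \left(-17515 - 11862\right) = \left(5510 - 88665\right) \left(-17515 - 11862\right) = \left(-83155\right) \left(-29377\right) = 2442844435$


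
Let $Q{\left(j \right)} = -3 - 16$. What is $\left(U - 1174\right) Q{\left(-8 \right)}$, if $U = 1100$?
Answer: $1406$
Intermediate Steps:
$Q{\left(j \right)} = -19$
$\left(U - 1174\right) Q{\left(-8 \right)} = \left(1100 - 1174\right) \left(-19\right) = \left(-74\right) \left(-19\right) = 1406$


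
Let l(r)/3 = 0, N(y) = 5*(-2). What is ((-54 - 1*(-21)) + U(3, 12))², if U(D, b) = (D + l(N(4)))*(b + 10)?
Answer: 1089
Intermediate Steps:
N(y) = -10
l(r) = 0 (l(r) = 3*0 = 0)
U(D, b) = D*(10 + b) (U(D, b) = (D + 0)*(b + 10) = D*(10 + b))
((-54 - 1*(-21)) + U(3, 12))² = ((-54 - 1*(-21)) + 3*(10 + 12))² = ((-54 + 21) + 3*22)² = (-33 + 66)² = 33² = 1089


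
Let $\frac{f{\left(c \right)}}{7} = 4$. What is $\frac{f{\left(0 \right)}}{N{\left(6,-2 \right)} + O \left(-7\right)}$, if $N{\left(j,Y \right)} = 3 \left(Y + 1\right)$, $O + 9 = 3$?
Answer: $\frac{28}{39} \approx 0.71795$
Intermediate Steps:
$O = -6$ ($O = -9 + 3 = -6$)
$N{\left(j,Y \right)} = 3 + 3 Y$ ($N{\left(j,Y \right)} = 3 \left(1 + Y\right) = 3 + 3 Y$)
$f{\left(c \right)} = 28$ ($f{\left(c \right)} = 7 \cdot 4 = 28$)
$\frac{f{\left(0 \right)}}{N{\left(6,-2 \right)} + O \left(-7\right)} = \frac{28}{\left(3 + 3 \left(-2\right)\right) - -42} = \frac{28}{\left(3 - 6\right) + 42} = \frac{28}{-3 + 42} = \frac{28}{39}$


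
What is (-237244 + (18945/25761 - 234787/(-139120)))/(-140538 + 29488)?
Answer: 283414348740591/132662933012000 ≈ 2.1363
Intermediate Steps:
(-237244 + (18945/25761 - 234787/(-139120)))/(-140538 + 29488) = (-237244 + (18945*(1/25761) - 234787*(-1/139120)))/(-111050) = (-237244 + (6315/8587 + 234787/139120))*(-1/111050) = (-237244 + 2894658769/1194623440)*(-1/111050) = -283414348740591/1194623440*(-1/111050) = 283414348740591/132662933012000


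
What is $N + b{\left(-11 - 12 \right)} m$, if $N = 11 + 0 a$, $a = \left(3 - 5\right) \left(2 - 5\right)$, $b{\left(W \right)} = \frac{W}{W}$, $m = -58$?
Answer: $-47$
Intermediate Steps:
$b{\left(W \right)} = 1$
$a = 6$ ($a = \left(-2\right) \left(-3\right) = 6$)
$N = 11$ ($N = 11 + 0 \cdot 6 = 11 + 0 = 11$)
$N + b{\left(-11 - 12 \right)} m = 11 + 1 \left(-58\right) = 11 - 58 = -47$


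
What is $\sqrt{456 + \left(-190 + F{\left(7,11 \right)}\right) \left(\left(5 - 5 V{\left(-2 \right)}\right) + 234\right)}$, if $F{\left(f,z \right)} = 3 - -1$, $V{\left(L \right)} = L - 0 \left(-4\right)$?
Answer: $i \sqrt{45858} \approx 214.14 i$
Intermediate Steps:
$V{\left(L \right)} = L$ ($V{\left(L \right)} = L - 0 = L + 0 = L$)
$F{\left(f,z \right)} = 4$ ($F{\left(f,z \right)} = 3 + 1 = 4$)
$\sqrt{456 + \left(-190 + F{\left(7,11 \right)}\right) \left(\left(5 - 5 V{\left(-2 \right)}\right) + 234\right)} = \sqrt{456 + \left(-190 + 4\right) \left(\left(5 - -10\right) + 234\right)} = \sqrt{456 - 186 \left(\left(5 + 10\right) + 234\right)} = \sqrt{456 - 186 \left(15 + 234\right)} = \sqrt{456 - 46314} = \sqrt{-45858} = i \sqrt{45858}$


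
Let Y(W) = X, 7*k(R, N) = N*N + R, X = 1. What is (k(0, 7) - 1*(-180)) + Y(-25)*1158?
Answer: 1345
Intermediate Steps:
k(R, N) = R/7 + N²/7 (k(R, N) = (N*N + R)/7 = (N² + R)/7 = (R + N²)/7 = R/7 + N²/7)
Y(W) = 1
(k(0, 7) - 1*(-180)) + Y(-25)*1158 = (((⅐)*0 + (⅐)*7²) - 1*(-180)) + 1*1158 = ((0 + (⅐)*49) + 180) + 1158 = ((0 + 7) + 180) + 1158 = (7 + 180) + 1158 = 187 + 1158 = 1345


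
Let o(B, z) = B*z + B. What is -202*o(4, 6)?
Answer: -5656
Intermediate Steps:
o(B, z) = B + B*z
-202*o(4, 6) = -808*(1 + 6) = -808*7 = -202*28 = -5656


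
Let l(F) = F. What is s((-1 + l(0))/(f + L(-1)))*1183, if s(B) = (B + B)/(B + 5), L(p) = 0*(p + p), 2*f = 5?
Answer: -4732/23 ≈ -205.74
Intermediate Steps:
f = 5/2 (f = (½)*5 = 5/2 ≈ 2.5000)
L(p) = 0 (L(p) = 0*(2*p) = 0)
s(B) = 2*B/(5 + B) (s(B) = (2*B)/(5 + B) = 2*B/(5 + B))
s((-1 + l(0))/(f + L(-1)))*1183 = (2*((-1 + 0)/(5/2 + 0))/(5 + (-1 + 0)/(5/2 + 0)))*1183 = (2*(-1/5/2)/(5 - 1/5/2))*1183 = (2*(-1*⅖)/(5 - 1*⅖))*1183 = (2*(-⅖)/(5 - ⅖))*1183 = (2*(-⅖)/(23/5))*1183 = (2*(-⅖)*(5/23))*1183 = -4/23*1183 = -4732/23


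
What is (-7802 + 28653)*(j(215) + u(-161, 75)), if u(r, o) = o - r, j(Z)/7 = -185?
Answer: -22081209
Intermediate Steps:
j(Z) = -1295 (j(Z) = 7*(-185) = -1295)
(-7802 + 28653)*(j(215) + u(-161, 75)) = (-7802 + 28653)*(-1295 + (75 - 1*(-161))) = 20851*(-1295 + (75 + 161)) = 20851*(-1295 + 236) = 20851*(-1059) = -22081209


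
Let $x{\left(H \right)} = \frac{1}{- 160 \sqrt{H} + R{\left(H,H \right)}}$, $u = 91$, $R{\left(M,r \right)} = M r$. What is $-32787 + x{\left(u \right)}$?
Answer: $- \frac{23867985086}{727971} + \frac{160 \sqrt{91}}{66245361} \approx -32787.0$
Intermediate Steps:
$x{\left(H \right)} = \frac{1}{H^{2} - 160 \sqrt{H}}$ ($x{\left(H \right)} = \frac{1}{- 160 \sqrt{H} + H H} = \frac{1}{- 160 \sqrt{H} + H^{2}} = \frac{1}{H^{2} - 160 \sqrt{H}}$)
$-32787 + x{\left(u \right)} = -32787 + \frac{1}{91^{2} - 160 \sqrt{91}} = -32787 + \frac{1}{8281 - 160 \sqrt{91}}$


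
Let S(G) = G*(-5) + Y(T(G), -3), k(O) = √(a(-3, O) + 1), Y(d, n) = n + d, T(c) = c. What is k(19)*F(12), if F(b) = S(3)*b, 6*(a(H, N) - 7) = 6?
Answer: -540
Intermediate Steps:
Y(d, n) = d + n
a(H, N) = 8 (a(H, N) = 7 + (⅙)*6 = 7 + 1 = 8)
k(O) = 3 (k(O) = √(8 + 1) = √9 = 3)
S(G) = -3 - 4*G (S(G) = G*(-5) + (G - 3) = -5*G + (-3 + G) = -3 - 4*G)
F(b) = -15*b (F(b) = (-3 - 4*3)*b = (-3 - 12)*b = -15*b)
k(19)*F(12) = 3*(-15*12) = 3*(-180) = -540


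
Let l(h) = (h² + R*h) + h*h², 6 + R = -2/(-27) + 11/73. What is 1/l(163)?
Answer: 1971/8586414407 ≈ 2.2955e-7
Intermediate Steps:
R = -11383/1971 (R = -6 + (-2/(-27) + 11/73) = -6 + (-2*(-1/27) + 11*(1/73)) = -6 + (2/27 + 11/73) = -6 + 443/1971 = -11383/1971 ≈ -5.7752)
l(h) = h² + h³ - 11383*h/1971 (l(h) = (h² - 11383*h/1971) + h*h² = (h² - 11383*h/1971) + h³ = h² + h³ - 11383*h/1971)
1/l(163) = 1/(163*(-11383/1971 + 163 + 163²)) = 1/(163*(-11383/1971 + 163 + 26569)) = 1/(163*(52677389/1971)) = 1/(8586414407/1971) = 1971/8586414407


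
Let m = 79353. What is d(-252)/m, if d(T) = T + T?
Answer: -56/8817 ≈ -0.0063514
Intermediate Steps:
d(T) = 2*T
d(-252)/m = (2*(-252))/79353 = -504*1/79353 = -56/8817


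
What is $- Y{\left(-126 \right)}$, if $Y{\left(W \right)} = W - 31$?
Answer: $157$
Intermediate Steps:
$Y{\left(W \right)} = -31 + W$ ($Y{\left(W \right)} = W - 31 = -31 + W$)
$- Y{\left(-126 \right)} = - (-31 - 126) = \left(-1\right) \left(-157\right) = 157$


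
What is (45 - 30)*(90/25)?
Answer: 54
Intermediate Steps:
(45 - 30)*(90/25) = 15*(90*(1/25)) = 15*(18/5) = 54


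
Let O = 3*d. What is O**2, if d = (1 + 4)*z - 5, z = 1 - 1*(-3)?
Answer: 2025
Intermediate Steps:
z = 4 (z = 1 + 3 = 4)
d = 15 (d = (1 + 4)*4 - 5 = 5*4 - 5 = 20 - 5 = 15)
O = 45 (O = 3*15 = 45)
O**2 = 45**2 = 2025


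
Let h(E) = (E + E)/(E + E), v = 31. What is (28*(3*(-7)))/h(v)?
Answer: -588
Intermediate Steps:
h(E) = 1 (h(E) = (2*E)/((2*E)) = (2*E)*(1/(2*E)) = 1)
(28*(3*(-7)))/h(v) = (28*(3*(-7)))/1 = (28*(-21))*1 = -588*1 = -588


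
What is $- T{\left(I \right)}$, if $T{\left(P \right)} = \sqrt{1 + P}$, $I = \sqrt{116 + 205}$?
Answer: $- \sqrt{1 + \sqrt{321}} \approx -4.3493$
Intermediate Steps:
$I = \sqrt{321} \approx 17.916$
$- T{\left(I \right)} = - \sqrt{1 + \sqrt{321}}$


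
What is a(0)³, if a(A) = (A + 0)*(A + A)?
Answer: 0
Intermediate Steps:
a(A) = 2*A² (a(A) = A*(2*A) = 2*A²)
a(0)³ = (2*0²)³ = (2*0)³ = 0³ = 0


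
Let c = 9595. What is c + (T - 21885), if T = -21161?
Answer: -33451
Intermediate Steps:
c + (T - 21885) = 9595 + (-21161 - 21885) = 9595 - 43046 = -33451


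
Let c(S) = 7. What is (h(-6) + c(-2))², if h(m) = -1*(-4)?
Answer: 121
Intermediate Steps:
h(m) = 4
(h(-6) + c(-2))² = (4 + 7)² = 11² = 121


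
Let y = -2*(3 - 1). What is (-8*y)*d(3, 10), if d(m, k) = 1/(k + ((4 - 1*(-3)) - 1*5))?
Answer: 8/3 ≈ 2.6667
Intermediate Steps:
d(m, k) = 1/(2 + k) (d(m, k) = 1/(k + ((4 + 3) - 5)) = 1/(k + (7 - 5)) = 1/(k + 2) = 1/(2 + k))
y = -4 (y = -2*2 = -4)
(-8*y)*d(3, 10) = (-8*(-4))/(2 + 10) = 32/12 = 32*(1/12) = 8/3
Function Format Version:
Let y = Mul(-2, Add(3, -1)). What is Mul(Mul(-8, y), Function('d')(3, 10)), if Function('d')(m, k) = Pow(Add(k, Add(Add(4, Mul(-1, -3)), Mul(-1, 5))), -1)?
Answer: Rational(8, 3) ≈ 2.6667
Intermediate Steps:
Function('d')(m, k) = Pow(Add(2, k), -1) (Function('d')(m, k) = Pow(Add(k, Add(Add(4, 3), -5)), -1) = Pow(Add(k, Add(7, -5)), -1) = Pow(Add(k, 2), -1) = Pow(Add(2, k), -1))
y = -4 (y = Mul(-2, 2) = -4)
Mul(Mul(-8, y), Function('d')(3, 10)) = Mul(Mul(-8, -4), Pow(Add(2, 10), -1)) = Mul(32, Pow(12, -1)) = Mul(32, Rational(1, 12)) = Rational(8, 3)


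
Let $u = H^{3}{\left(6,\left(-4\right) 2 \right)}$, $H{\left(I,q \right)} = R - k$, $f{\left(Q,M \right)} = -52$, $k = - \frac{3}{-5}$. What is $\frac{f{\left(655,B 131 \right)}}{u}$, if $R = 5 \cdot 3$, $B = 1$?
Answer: $- \frac{1625}{93312} \approx -0.017415$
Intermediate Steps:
$k = \frac{3}{5}$ ($k = \left(-3\right) \left(- \frac{1}{5}\right) = \frac{3}{5} \approx 0.6$)
$R = 15$
$H{\left(I,q \right)} = \frac{72}{5}$ ($H{\left(I,q \right)} = 15 - \frac{3}{5} = \frac{72}{5}$)
$u = \frac{373248}{125}$ ($u = \left(\frac{72}{5}\right)^{3} = \frac{373248}{125} \approx 2986.0$)
$\frac{f{\left(655,B 131 \right)}}{u} = - \frac{52}{\frac{373248}{125}} = \left(-52\right) \frac{125}{373248} = - \frac{1625}{93312}$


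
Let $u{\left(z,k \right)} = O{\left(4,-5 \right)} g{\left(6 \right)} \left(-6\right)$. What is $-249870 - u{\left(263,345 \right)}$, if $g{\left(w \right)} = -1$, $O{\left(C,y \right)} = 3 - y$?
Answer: $-249918$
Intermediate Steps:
$u{\left(z,k \right)} = 48$ ($u{\left(z,k \right)} = \left(3 - -5\right) \left(-1\right) \left(-6\right) = \left(3 + 5\right) \left(-1\right) \left(-6\right) = 8 \left(-1\right) \left(-6\right) = \left(-8\right) \left(-6\right) = 48$)
$-249870 - u{\left(263,345 \right)} = -249870 - 48 = -249918$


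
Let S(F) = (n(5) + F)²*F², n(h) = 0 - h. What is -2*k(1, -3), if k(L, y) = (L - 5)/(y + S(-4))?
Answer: 8/1293 ≈ 0.0061872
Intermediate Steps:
n(h) = -h
S(F) = F²*(-5 + F)² (S(F) = (-1*5 + F)²*F² = (-5 + F)²*F² = F²*(-5 + F)²)
k(L, y) = (-5 + L)/(1296 + y) (k(L, y) = (L - 5)/(y + (-4)²*(-5 - 4)²) = (-5 + L)/(y + 16*(-9)²) = (-5 + L)/(y + 16*81) = (-5 + L)/(y + 1296) = (-5 + L)/(1296 + y))
-2*k(1, -3) = -2*(-5 + 1)/(1296 - 3) = -2*(-4)/1293 = -2*(-4/1293) = 8/1293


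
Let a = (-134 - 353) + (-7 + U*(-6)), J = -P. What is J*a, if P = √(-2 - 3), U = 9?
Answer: 548*I*√5 ≈ 1225.4*I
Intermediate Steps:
P = I*√5 (P = √(-5) = I*√5 ≈ 2.2361*I)
J = -I*√5 ≈ -2.2361*I
a = -548 (a = (-134 - 353) + (-7 + 9*(-6)) = -487 + (-7 - 54) = -487 - 61 = -548)
J*a = -I*√5*(-548) = 548*I*√5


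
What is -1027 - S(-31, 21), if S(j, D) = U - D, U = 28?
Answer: -1034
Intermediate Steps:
S(j, D) = 28 - D
-1027 - S(-31, 21) = -1027 - (28 - 1*21) = -1027 - (28 - 21) = -1027 - 1*7 = -1027 - 7 = -1034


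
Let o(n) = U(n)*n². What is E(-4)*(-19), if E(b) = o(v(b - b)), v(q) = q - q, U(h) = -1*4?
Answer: 0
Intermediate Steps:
U(h) = -4
v(q) = 0
o(n) = -4*n²
E(b) = 0 (E(b) = -4*0² = -4*0 = 0)
E(-4)*(-19) = 0*(-19) = 0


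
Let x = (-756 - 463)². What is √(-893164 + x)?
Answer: √592797 ≈ 769.93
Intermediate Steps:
x = 1485961 (x = (-1219)² = 1485961)
√(-893164 + x) = √(-893164 + 1485961) = √592797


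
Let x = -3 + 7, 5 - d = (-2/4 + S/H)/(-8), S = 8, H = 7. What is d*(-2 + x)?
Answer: 569/56 ≈ 10.161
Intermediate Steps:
d = 569/112 (d = 5 - (-2/4 + 8/7)/(-8) = 5 - (-2*¼ + 8*(⅐))*(-1)/8 = 5 - (-½ + 8/7)*(-1)/8 = 5 - 9*(-1)/(14*8) = 5 - 1*(-9/112) = 5 + 9/112 = 569/112 ≈ 5.0804)
x = 4
d*(-2 + x) = 569*(-2 + 4)/112 = (569/112)*2 = 569/56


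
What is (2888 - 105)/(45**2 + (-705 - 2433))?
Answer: -2783/1113 ≈ -2.5005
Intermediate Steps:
(2888 - 105)/(45**2 + (-705 - 2433)) = 2783/(2025 - 3138) = 2783/(-1113) = 2783*(-1/1113) = -2783/1113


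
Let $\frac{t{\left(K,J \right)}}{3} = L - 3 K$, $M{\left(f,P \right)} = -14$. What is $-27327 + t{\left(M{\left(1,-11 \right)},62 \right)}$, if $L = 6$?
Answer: $-27183$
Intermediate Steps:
$t{\left(K,J \right)} = 18 - 9 K$ ($t{\left(K,J \right)} = 3 \left(6 - 3 K\right) = 18 - 9 K$)
$-27327 + t{\left(M{\left(1,-11 \right)},62 \right)} = -27327 + \left(18 - -126\right) = -27327 + \left(18 + 126\right) = -27327 + 144 = -27183$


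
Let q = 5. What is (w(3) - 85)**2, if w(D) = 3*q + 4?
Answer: 4356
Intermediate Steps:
w(D) = 19 (w(D) = 3*5 + 4 = 15 + 4 = 19)
(w(3) - 85)**2 = (19 - 85)**2 = (-66)**2 = 4356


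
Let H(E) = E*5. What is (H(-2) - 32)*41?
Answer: -1722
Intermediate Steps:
H(E) = 5*E
(H(-2) - 32)*41 = (5*(-2) - 32)*41 = (-10 - 32)*41 = -42*41 = -1722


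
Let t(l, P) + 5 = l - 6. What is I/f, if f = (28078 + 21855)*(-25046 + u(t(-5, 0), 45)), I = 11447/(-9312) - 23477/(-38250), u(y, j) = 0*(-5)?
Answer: 2149313/4367171737656000 ≈ 4.9215e-10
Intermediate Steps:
t(l, P) = -11 + l (t(l, P) = -5 + (l - 6) = -5 + (-6 + l) = -11 + l)
u(y, j) = 0
I = -2149313/3492000 (I = 11447*(-1/9312) - 23477*(-1/38250) = -11447/9312 + 1381/2250 = -2149313/3492000 ≈ -0.61550)
f = -1250621918 (f = (28078 + 21855)*(-25046 + 0) = 49933*(-25046) = -1250621918)
I/f = -2149313/3492000/(-1250621918) = -2149313/3492000*(-1/1250621918) = 2149313/4367171737656000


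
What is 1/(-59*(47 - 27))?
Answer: -1/1180 ≈ -0.00084746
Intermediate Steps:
1/(-59*(47 - 27)) = 1/(-59*20) = 1/(-1180) = -1/1180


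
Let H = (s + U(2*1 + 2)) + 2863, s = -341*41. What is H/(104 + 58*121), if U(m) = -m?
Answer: -5561/3561 ≈ -1.5616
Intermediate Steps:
s = -13981
H = -11122 (H = (-13981 - (2*1 + 2)) + 2863 = (-13981 - (2 + 2)) + 2863 = (-13981 - 1*4) + 2863 = (-13981 - 4) + 2863 = -13985 + 2863 = -11122)
H/(104 + 58*121) = -11122/(104 + 58*121) = -11122/(104 + 7018) = -11122/7122 = -11122*1/7122 = -5561/3561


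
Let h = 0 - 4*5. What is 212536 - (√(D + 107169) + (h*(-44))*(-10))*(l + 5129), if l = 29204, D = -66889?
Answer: 302342936 - 68666*√10070 ≈ 2.9545e+8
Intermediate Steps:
h = -20 (h = 0 - 20 = -20)
212536 - (√(D + 107169) + (h*(-44))*(-10))*(l + 5129) = 212536 - (√(-66889 + 107169) - 20*(-44)*(-10))*(29204 + 5129) = 212536 - (√40280 + 880*(-10))*34333 = 212536 - (2*√10070 - 8800)*34333 = 212536 - (-8800 + 2*√10070)*34333 = 212536 - (-302130400 + 68666*√10070) = 212536 + (302130400 - 68666*√10070) = 302342936 - 68666*√10070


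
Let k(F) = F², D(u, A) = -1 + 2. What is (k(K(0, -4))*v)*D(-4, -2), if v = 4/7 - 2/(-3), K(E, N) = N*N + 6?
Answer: 12584/21 ≈ 599.24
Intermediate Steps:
K(E, N) = 6 + N² (K(E, N) = N² + 6 = 6 + N²)
D(u, A) = 1
v = 26/21 (v = 4*(⅐) - 2*(-⅓) = 4/7 + ⅔ = 26/21 ≈ 1.2381)
(k(K(0, -4))*v)*D(-4, -2) = ((6 + (-4)²)²*(26/21))*1 = ((6 + 16)²*(26/21))*1 = (22²*(26/21))*1 = (484*(26/21))*1 = (12584/21)*1 = 12584/21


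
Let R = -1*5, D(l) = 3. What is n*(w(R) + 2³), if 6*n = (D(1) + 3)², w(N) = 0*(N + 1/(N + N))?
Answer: 48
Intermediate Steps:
R = -5
w(N) = 0 (w(N) = 0*(N + 1/(2*N)) = 0)
n = 6 (n = (3 + 3)²/6 = (⅙)*6² = (⅙)*36 = 6)
n*(w(R) + 2³) = 6*(0 + 2³) = 6*(0 + 8) = 6*8 = 48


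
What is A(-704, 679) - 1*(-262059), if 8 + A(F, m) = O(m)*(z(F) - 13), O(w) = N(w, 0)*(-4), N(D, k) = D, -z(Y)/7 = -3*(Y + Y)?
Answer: 80604047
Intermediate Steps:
z(Y) = 42*Y (z(Y) = -(-21)*(Y + Y) = -(-21)*2*Y = -(-42)*Y = 42*Y)
O(w) = -4*w (O(w) = w*(-4) = -4*w)
A(F, m) = -8 - 4*m*(-13 + 42*F) (A(F, m) = -8 + (-4*m)*(42*F - 13) = -8 + (-4*m)*(-13 + 42*F) = -8 - 4*m*(-13 + 42*F))
A(-704, 679) - 1*(-262059) = (-8 + 52*679 - 168*(-704)*679) - 1*(-262059) = (-8 + 35308 + 80306688) + 262059 = 80341988 + 262059 = 80604047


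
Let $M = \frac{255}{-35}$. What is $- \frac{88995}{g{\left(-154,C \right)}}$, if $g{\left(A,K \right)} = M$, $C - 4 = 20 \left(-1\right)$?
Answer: $12215$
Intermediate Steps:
$C = -16$ ($C = 4 + 20 \left(-1\right) = 4 - 20 = -16$)
$M = - \frac{51}{7}$ ($M = 255 \left(- \frac{1}{35}\right) = - \frac{51}{7} \approx -7.2857$)
$g{\left(A,K \right)} = - \frac{51}{7}$
$- \frac{88995}{g{\left(-154,C \right)}} = - \frac{88995}{- \frac{51}{7}} = \left(-88995\right) \left(- \frac{7}{51}\right) = 12215$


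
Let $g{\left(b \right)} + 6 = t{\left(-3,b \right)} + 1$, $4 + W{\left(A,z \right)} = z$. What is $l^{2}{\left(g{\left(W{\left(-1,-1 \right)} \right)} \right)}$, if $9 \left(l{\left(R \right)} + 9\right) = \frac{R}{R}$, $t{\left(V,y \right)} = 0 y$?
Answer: $\frac{6400}{81} \approx 79.012$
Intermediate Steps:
$W{\left(A,z \right)} = -4 + z$
$t{\left(V,y \right)} = 0$
$g{\left(b \right)} = -5$ ($g{\left(b \right)} = -6 + \left(0 + 1\right) = -6 + 1 = -5$)
$l{\left(R \right)} = - \frac{80}{9}$ ($l{\left(R \right)} = -9 + \frac{R \frac{1}{R}}{9} = -9 + \frac{1}{9} \cdot 1 = -9 + \frac{1}{9} = - \frac{80}{9}$)
$l^{2}{\left(g{\left(W{\left(-1,-1 \right)} \right)} \right)} = \left(- \frac{80}{9}\right)^{2} = \frac{6400}{81}$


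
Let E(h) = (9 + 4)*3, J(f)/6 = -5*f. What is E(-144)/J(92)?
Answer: -13/920 ≈ -0.014130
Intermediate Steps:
J(f) = -30*f (J(f) = 6*(-5*f) = -30*f)
E(h) = 39 (E(h) = 13*3 = 39)
E(-144)/J(92) = 39/((-30*92)) = 39/(-2760) = 39*(-1/2760) = -13/920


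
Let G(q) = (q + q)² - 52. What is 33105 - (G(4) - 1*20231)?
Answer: 53324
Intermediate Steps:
G(q) = -52 + 4*q² (G(q) = (2*q)² - 52 = 4*q² - 52 = -52 + 4*q²)
33105 - (G(4) - 1*20231) = 33105 - ((-52 + 4*4²) - 1*20231) = 33105 - ((-52 + 4*16) - 20231) = 33105 - ((-52 + 64) - 20231) = 33105 - (12 - 20231) = 33105 - 1*(-20219) = 33105 + 20219 = 53324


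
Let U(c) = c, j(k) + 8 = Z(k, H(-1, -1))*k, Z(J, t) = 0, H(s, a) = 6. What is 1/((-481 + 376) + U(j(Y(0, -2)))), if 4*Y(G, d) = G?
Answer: -1/113 ≈ -0.0088496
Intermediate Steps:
Y(G, d) = G/4
j(k) = -8 (j(k) = -8 + 0*k = -8 + 0 = -8)
1/((-481 + 376) + U(j(Y(0, -2)))) = 1/((-481 + 376) - 8) = 1/(-105 - 8) = 1/(-113) = -1/113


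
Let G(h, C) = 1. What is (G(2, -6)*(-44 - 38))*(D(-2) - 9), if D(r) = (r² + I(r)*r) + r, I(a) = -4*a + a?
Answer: 1558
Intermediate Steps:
I(a) = -3*a
D(r) = r - 2*r² (D(r) = (r² + (-3*r)*r) + r = (r² - 3*r²) + r = -2*r² + r = r - 2*r²)
(G(2, -6)*(-44 - 38))*(D(-2) - 9) = (1*(-44 - 38))*(-2*(1 - 2*(-2)) - 9) = (1*(-82))*(-2*(1 + 4) - 9) = -82*(-2*5 - 9) = -82*(-10 - 9) = -82*(-19) = 1558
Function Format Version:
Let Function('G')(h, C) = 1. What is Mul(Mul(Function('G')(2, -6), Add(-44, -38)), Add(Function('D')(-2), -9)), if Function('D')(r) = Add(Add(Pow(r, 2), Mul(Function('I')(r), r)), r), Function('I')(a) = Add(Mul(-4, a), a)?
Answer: 1558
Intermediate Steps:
Function('I')(a) = Mul(-3, a)
Function('D')(r) = Add(r, Mul(-2, Pow(r, 2))) (Function('D')(r) = Add(Add(Pow(r, 2), Mul(Mul(-3, r), r)), r) = Add(Add(Pow(r, 2), Mul(-3, Pow(r, 2))), r) = Add(Mul(-2, Pow(r, 2)), r) = Add(r, Mul(-2, Pow(r, 2))))
Mul(Mul(Function('G')(2, -6), Add(-44, -38)), Add(Function('D')(-2), -9)) = Mul(Mul(1, Add(-44, -38)), Add(Mul(-2, Add(1, Mul(-2, -2))), -9)) = Mul(Mul(1, -82), Add(Mul(-2, Add(1, 4)), -9)) = Mul(-82, Add(Mul(-2, 5), -9)) = Mul(-82, Add(-10, -9)) = Mul(-82, -19) = 1558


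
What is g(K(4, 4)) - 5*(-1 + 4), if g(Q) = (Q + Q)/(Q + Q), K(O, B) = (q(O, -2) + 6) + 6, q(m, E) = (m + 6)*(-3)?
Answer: -14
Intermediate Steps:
q(m, E) = -18 - 3*m (q(m, E) = (6 + m)*(-3) = -18 - 3*m)
K(O, B) = -6 - 3*O (K(O, B) = ((-18 - 3*O) + 6) + 6 = (-12 - 3*O) + 6 = -6 - 3*O)
g(Q) = 1 (g(Q) = (2*Q)/((2*Q)) = (2*Q)*(1/(2*Q)) = 1)
g(K(4, 4)) - 5*(-1 + 4) = 1 - 5*(-1 + 4) = 1 - 5*3 = 1 - 1*15 = 1 - 15 = -14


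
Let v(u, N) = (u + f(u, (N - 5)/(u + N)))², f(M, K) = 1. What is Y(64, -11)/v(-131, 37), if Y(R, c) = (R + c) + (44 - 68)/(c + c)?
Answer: 119/37180 ≈ 0.0032006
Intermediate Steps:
Y(R, c) = R + c - 12/c (Y(R, c) = (R + c) - 24*1/(2*c) = (R + c) - 12/c = R + c - 12/c)
v(u, N) = (1 + u)² (v(u, N) = (u + 1)² = (1 + u)²)
Y(64, -11)/v(-131, 37) = (64 - 11 - 12/(-11))/((1 - 131)²) = (64 - 11 - 12*(-1/11))/((-130)²) = (64 - 11 + 12/11)/16900 = (595/11)*(1/16900) = 119/37180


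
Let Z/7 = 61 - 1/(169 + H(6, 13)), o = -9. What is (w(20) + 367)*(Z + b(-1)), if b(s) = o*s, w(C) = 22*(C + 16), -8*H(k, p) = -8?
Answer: 85896967/170 ≈ 5.0528e+5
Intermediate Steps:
H(k, p) = 1 (H(k, p) = -⅛*(-8) = 1)
w(C) = 352 + 22*C (w(C) = 22*(16 + C) = 352 + 22*C)
b(s) = -9*s
Z = 72583/170 (Z = 7*(61 - 1/(169 + 1)) = 7*(61 - 1/170) = 7*(10369/170) = 72583/170 ≈ 426.96)
(w(20) + 367)*(Z + b(-1)) = ((352 + 22*20) + 367)*(72583/170 - 9*(-1)) = ((352 + 440) + 367)*(72583/170 + 9) = (792 + 367)*(74113/170) = 1159*(74113/170) = 85896967/170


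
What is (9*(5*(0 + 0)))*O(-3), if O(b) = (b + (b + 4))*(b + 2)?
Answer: 0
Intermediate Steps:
O(b) = (2 + b)*(4 + 2*b) (O(b) = (b + (4 + b))*(2 + b) = (4 + 2*b)*(2 + b) = (2 + b)*(4 + 2*b))
(9*(5*(0 + 0)))*O(-3) = (9*(5*(0 + 0)))*(8 + 2*(-3)**2 + 8*(-3)) = (9*(5*0))*(8 + 2*9 - 24) = (9*0)*(8 + 18 - 24) = 0*2 = 0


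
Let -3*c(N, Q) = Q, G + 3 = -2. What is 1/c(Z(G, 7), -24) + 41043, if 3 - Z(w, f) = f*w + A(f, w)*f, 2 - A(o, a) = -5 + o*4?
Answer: 328345/8 ≈ 41043.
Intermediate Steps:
G = -5 (G = -3 - 2 = -5)
A(o, a) = 7 - 4*o (A(o, a) = 2 - (-5 + o*4) = 2 - (-5 + 4*o) = 2 + (5 - 4*o) = 7 - 4*o)
Z(w, f) = 3 - f*w - f*(7 - 4*f) (Z(w, f) = 3 - (f*w + (7 - 4*f)*f) = 3 - (f*w + f*(7 - 4*f)) = 3 + (-f*w - f*(7 - 4*f)) = 3 - f*w - f*(7 - 4*f))
c(N, Q) = -Q/3
1/c(Z(G, 7), -24) + 41043 = 1/(-⅓*(-24)) + 41043 = 1/8 + 41043 = ⅛ + 41043 = 328345/8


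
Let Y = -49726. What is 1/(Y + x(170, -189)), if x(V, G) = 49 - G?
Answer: -1/49488 ≈ -2.0207e-5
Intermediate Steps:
1/(Y + x(170, -189)) = 1/(-49726 + (49 - 1*(-189))) = 1/(-49726 + (49 + 189)) = 1/(-49726 + 238) = 1/(-49488) = -1/49488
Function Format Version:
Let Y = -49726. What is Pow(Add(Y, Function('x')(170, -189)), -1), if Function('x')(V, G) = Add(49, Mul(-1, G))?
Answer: Rational(-1, 49488) ≈ -2.0207e-5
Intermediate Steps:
Pow(Add(Y, Function('x')(170, -189)), -1) = Pow(Add(-49726, Add(49, Mul(-1, -189))), -1) = Pow(Add(-49726, Add(49, 189)), -1) = Pow(Add(-49726, 238), -1) = Pow(-49488, -1) = Rational(-1, 49488)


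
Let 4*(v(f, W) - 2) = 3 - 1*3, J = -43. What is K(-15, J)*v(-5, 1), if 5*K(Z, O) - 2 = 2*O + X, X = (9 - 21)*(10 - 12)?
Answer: -24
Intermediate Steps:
X = 24 (X = -12*(-2) = 24)
v(f, W) = 2 (v(f, W) = 2 + (3 - 1*3)/4 = 2 + (3 - 3)/4 = 2 + (¼)*0 = 2 + 0 = 2)
K(Z, O) = 26/5 + 2*O/5 (K(Z, O) = ⅖ + (2*O + 24)/5 = ⅖ + (24 + 2*O)/5 = ⅖ + (24/5 + 2*O/5) = 26/5 + 2*O/5)
K(-15, J)*v(-5, 1) = (26/5 + (⅖)*(-43))*2 = (26/5 - 86/5)*2 = -12*2 = -24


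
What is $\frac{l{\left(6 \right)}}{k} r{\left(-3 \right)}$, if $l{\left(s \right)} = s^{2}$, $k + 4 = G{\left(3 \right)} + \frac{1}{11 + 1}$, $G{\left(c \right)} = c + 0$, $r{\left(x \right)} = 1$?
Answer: $- \frac{432}{11} \approx -39.273$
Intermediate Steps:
$G{\left(c \right)} = c$
$k = - \frac{11}{12}$ ($k = -4 + \left(3 + \frac{1}{11 + 1}\right) = -4 + \left(3 + \frac{1}{12}\right) = -4 + \frac{37}{12} = - \frac{11}{12} \approx -0.91667$)
$\frac{l{\left(6 \right)}}{k} r{\left(-3 \right)} = \frac{6^{2}}{- \frac{11}{12}} \cdot 1 = 36 \left(- \frac{12}{11}\right) 1 = \left(- \frac{432}{11}\right) 1 = - \frac{432}{11}$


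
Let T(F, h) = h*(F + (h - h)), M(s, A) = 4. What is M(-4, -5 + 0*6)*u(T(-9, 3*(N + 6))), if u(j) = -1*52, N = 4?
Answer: -208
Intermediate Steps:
T(F, h) = F*h (T(F, h) = h*(F + 0) = h*F = F*h)
u(j) = -52
M(-4, -5 + 0*6)*u(T(-9, 3*(N + 6))) = 4*(-52) = -208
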